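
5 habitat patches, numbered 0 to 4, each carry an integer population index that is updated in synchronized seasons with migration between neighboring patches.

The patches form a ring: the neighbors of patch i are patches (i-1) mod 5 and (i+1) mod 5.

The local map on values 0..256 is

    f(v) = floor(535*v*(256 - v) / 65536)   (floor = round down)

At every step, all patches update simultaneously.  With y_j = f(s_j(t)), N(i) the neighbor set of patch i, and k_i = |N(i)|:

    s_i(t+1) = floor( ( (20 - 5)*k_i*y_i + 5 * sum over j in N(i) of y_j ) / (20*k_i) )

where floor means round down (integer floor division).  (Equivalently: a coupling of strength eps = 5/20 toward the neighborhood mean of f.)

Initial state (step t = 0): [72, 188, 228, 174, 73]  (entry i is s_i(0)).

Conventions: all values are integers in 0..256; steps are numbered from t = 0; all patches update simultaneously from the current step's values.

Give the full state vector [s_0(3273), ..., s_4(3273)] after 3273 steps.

Answer: [133, 133, 133, 133, 133]
Key observation: The state at step 4, [133, 133, 133, 133, 133], reappears at step 5: the system is in a cycle of period 1 from step 4 on.  Therefore the state at step 3273 equals the state at step 4 + ((3273 - 4) mod 1) = 4, which is [133, 133, 133, 133, 133].

Derivation:
t=0: [72, 188, 228, 174, 73]
t=1: [107, 98, 66, 107, 109]
t=2: [129, 123, 108, 126, 130]
t=3: [133, 132, 130, 132, 133]
t=4: [133, 133, 133, 133, 133]
t=5: [133, 133, 133, 133, 133]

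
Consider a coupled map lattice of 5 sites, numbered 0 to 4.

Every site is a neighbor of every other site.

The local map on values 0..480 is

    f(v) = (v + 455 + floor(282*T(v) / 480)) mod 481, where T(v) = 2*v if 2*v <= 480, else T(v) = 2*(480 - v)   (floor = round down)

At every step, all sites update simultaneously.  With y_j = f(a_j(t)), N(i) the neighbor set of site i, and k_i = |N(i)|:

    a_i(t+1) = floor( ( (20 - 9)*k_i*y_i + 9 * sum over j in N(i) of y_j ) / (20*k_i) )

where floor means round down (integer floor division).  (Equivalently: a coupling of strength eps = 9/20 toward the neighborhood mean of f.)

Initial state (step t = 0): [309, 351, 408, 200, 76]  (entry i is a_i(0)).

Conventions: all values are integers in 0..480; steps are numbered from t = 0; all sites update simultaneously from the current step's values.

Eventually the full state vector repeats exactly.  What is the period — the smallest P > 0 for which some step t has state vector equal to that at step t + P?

Answer: 2
Key observation: The state at step 5, [458, 458, 458, 458, 458], reappears at step 7 — and no state repeats earlier — so the cycle the system enters has period 2.

Derivation:
t=0: [309, 351, 408, 200, 76]
t=1: [168, 376, 371, 346, 228]
t=2: [399, 457, 457, 459, 456]
t=3: [463, 459, 459, 458, 459]
t=4: [456, 456, 456, 456, 456]
t=5: [458, 458, 458, 458, 458]
t=6: [457, 457, 457, 457, 457]
t=7: [458, 458, 458, 458, 458]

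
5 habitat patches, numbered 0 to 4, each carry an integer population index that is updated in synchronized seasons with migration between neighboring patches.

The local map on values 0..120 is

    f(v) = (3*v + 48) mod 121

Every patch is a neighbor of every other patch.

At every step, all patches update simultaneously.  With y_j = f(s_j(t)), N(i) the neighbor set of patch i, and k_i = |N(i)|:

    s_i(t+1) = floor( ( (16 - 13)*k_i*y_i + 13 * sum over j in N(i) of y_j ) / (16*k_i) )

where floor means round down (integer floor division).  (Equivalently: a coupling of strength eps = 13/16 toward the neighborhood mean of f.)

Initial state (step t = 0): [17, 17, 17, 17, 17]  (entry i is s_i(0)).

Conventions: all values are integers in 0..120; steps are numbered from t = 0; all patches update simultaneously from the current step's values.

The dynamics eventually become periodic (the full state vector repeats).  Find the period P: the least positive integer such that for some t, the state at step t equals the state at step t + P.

Answer: 5
Key observation: The state at step 0, [17, 17, 17, 17, 17], reappears at step 5 — and no state repeats earlier — so the cycle the system enters has period 5.

Derivation:
t=0: [17, 17, 17, 17, 17]
t=1: [99, 99, 99, 99, 99]
t=2: [103, 103, 103, 103, 103]
t=3: [115, 115, 115, 115, 115]
t=4: [30, 30, 30, 30, 30]
t=5: [17, 17, 17, 17, 17]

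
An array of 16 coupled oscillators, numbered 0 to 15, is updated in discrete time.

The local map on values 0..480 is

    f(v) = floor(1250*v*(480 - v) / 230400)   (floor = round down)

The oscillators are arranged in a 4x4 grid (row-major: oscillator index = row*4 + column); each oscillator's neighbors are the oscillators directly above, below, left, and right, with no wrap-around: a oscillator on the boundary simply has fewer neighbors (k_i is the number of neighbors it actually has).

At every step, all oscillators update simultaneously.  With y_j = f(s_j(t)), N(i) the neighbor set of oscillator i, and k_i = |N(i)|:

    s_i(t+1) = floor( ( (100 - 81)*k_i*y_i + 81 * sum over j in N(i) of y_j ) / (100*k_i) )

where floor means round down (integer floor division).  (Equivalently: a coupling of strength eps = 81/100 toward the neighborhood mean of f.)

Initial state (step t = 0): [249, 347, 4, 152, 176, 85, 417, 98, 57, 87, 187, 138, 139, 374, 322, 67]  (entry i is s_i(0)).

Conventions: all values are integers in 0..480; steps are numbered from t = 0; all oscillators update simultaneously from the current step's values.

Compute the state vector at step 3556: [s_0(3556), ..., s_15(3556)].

Answer: [296, 296, 295, 295, 296, 296, 296, 295, 296, 296, 296, 296, 296, 296, 296, 296]
Key observation: The state at step 8, [296, 296, 295, 295, 296, 296, 296, 295, 296, 296, 296, 296, 296, 296, 296, 296], reappears at step 10: the system is in a cycle of period 2 from step 8 on.  Therefore the state at step 3556 equals the state at step 8 + ((3556 - 8) mod 2) = 8, which is [296, 296, 295, 295, 296, 296, 296, 295, 296, 296, 296, 296, 296, 296, 296, 296].

Derivation:
t=0: [249, 347, 4, 152, 176, 85, 417, 98, 57, 87, 187, 138, 139, 374, 322, 67]
t=1: [277, 183, 180, 137, 223, 210, 167, 218, 222, 202, 230, 224, 188, 234, 231, 243]
t=2: [302, 299, 279, 291, 307, 299, 300, 287, 304, 308, 304, 310, 308, 305, 311, 311]
t=3: [290, 295, 296, 301, 290, 290, 295, 293, 287, 289, 287, 290, 289, 286, 287, 285]
t=4: [297, 296, 294, 295, 298, 297, 297, 295, 298, 299, 298, 299, 300, 299, 300, 299]
t=5: [294, 294, 295, 296, 294, 294, 294, 294, 293, 293, 293, 294, 293, 292, 293, 292]
t=6: [296, 296, 295, 295, 296, 296, 296, 295, 296, 296, 296, 296, 297, 297, 297, 296]
t=7: [295, 295, 295, 296, 295, 295, 295, 295, 294, 294, 294, 295, 294, 294, 294, 294]
t=8: [296, 296, 295, 295, 296, 296, 296, 295, 296, 296, 296, 296, 296, 296, 296, 296]
t=9: [295, 295, 295, 296, 295, 295, 295, 295, 295, 295, 295, 295, 295, 295, 295, 295]
t=10: [296, 296, 295, 295, 296, 296, 296, 295, 296, 296, 296, 296, 296, 296, 296, 296]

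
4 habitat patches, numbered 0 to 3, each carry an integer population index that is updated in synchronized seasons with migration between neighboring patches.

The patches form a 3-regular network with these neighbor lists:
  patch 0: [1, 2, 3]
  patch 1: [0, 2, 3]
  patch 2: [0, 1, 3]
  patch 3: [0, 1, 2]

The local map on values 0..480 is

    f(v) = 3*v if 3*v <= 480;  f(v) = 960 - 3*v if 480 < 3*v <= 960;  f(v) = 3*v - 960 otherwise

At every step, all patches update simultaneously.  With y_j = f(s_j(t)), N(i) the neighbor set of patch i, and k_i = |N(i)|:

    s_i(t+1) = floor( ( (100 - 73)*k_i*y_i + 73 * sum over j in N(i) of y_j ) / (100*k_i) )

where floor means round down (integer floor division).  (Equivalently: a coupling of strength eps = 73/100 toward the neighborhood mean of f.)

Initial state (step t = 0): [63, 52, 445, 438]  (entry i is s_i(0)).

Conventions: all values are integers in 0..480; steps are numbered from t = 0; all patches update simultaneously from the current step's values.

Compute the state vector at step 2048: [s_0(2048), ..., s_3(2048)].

Simulating step by step:
t=0: [63, 52, 445, 438]
t=1: [266, 265, 271, 270]
t=2: [156, 156, 155, 155]
t=3: [466, 466, 466, 466]
t=4: [438, 438, 438, 438]
t=5: [354, 354, 354, 354]
t=6: [102, 102, 102, 102]
t=7: [306, 306, 306, 306]
t=8: [42, 42, 42, 42]
t=9: [126, 126, 126, 126]
t=10: [378, 378, 378, 378]
t=11: [174, 174, 174, 174]
t=12: [438, 438, 438, 438]

Answer: [42, 42, 42, 42]
Key observation: The state at step 4, [438, 438, 438, 438], reappears at step 12: the system is in a cycle of period 8 from step 4 on.  Therefore the state at step 2048 equals the state at step 4 + ((2048 - 4) mod 8) = 8, which is [42, 42, 42, 42].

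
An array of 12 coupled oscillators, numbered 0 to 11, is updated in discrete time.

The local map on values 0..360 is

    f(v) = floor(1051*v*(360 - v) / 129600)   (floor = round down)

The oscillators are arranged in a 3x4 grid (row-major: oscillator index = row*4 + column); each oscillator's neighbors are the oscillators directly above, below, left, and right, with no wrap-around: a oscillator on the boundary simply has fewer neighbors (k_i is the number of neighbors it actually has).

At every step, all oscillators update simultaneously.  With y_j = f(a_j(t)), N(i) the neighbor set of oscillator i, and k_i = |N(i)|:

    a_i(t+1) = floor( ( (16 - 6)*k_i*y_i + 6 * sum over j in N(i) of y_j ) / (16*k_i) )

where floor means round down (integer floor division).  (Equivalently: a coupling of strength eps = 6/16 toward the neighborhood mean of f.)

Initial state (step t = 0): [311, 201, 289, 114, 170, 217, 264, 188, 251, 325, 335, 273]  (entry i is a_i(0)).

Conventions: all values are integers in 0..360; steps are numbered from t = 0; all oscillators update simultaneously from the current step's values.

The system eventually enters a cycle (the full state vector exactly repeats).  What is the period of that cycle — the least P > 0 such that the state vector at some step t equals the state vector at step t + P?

Answer: 2
Key observation: The state at step 12, [239, 239, 239, 239, 239, 239, 239, 239, 239, 239, 239, 239], reappears at step 14 — and no state repeats earlier — so the cycle the system enters has period 2.

Derivation:
t=0: [311, 201, 289, 114, 170, 217, 264, 188, 251, 325, 335, 273]
t=1: [174, 229, 190, 222, 237, 233, 198, 241, 204, 124, 103, 181]
t=2: [253, 247, 257, 247, 242, 240, 251, 241, 249, 237, 228, 247]
t=3: [222, 224, 217, 224, 228, 231, 224, 229, 227, 235, 237, 230]
t=4: [247, 246, 249, 247, 244, 242, 245, 243, 242, 238, 238, 241]
t=5: [226, 227, 225, 226, 229, 230, 228, 229, 231, 234, 233, 232]
t=6: [244, 244, 245, 244, 242, 242, 243, 243, 241, 239, 239, 240]
t=7: [229, 229, 228, 229, 230, 231, 230, 230, 232, 233, 233, 232]
t=8: [242, 242, 243, 243, 241, 241, 241, 241, 240, 239, 239, 240]
t=9: [231, 231, 230, 230, 232, 232, 232, 231, 233, 233, 233, 233]
t=10: [240, 241, 241, 241, 240, 240, 240, 240, 239, 239, 239, 239]
t=11: [232, 232, 232, 232, 233, 233, 233, 233, 233, 233, 233, 233]
t=12: [239, 239, 239, 239, 239, 239, 239, 239, 239, 239, 239, 239]
t=13: [234, 234, 234, 234, 234, 234, 234, 234, 234, 234, 234, 234]
t=14: [239, 239, 239, 239, 239, 239, 239, 239, 239, 239, 239, 239]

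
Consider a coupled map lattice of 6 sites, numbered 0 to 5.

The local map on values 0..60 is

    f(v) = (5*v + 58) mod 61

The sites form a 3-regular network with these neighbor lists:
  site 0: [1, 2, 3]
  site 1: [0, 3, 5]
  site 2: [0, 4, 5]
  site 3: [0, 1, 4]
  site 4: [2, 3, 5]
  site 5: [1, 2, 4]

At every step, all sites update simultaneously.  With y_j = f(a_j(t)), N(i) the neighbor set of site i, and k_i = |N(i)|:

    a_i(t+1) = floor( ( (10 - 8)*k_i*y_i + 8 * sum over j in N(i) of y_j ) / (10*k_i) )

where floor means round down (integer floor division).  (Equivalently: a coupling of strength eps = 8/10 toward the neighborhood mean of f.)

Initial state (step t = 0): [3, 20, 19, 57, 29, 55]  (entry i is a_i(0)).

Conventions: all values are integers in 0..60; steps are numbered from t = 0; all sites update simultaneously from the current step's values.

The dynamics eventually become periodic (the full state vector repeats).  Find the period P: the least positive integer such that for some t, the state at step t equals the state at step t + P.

Simulating step by step:
t=0: [3, 20, 19, 57, 29, 55]
t=1: [30, 28, 22, 25, 29, 28]
t=2: [21, 13, 25, 16, 20, 24]
t=3: [12, 30, 35, 24, 26, 21]
t=4: [46, 46, 37, 34, 40, 29]
t=5: [48, 37, 32, 36, 36, 35]
t=6: [50, 54, 49, 56, 48, 50]
t=7: [31, 15, 27, 27, 36, 36]
t=8: [14, 27, 39, 27, 31, 31]
t=9: [8, 14, 19, 14, 19, 19]
t=10: [18, 20, 32, 20, 24, 24]
t=11: [33, 38, 43, 38, 45, 45]
t=12: [17, 22, 37, 22, 27, 27]
t=13: [44, 29, 22, 29, 32, 32]
t=14: [29, 27, 36, 27, 33, 33]
t=15: [24, 20, 37, 20, 36, 36]
t=16: [46, 46, 56, 46, 51, 51]
t=17: [41, 34, 22, 34, 24, 24]
t=18: [40, 41, 44, 41, 50, 50]
t=19: [22, 13, 12, 13, 15, 15]
t=20: [24, 15, 29, 15, 20, 20]
t=21: [22, 29, 38, 29, 25, 25]
t=22: [20, 21, 13, 21, 6, 6]
t=23: [29, 35, 24, 35, 23, 23]
t=24: [45, 42, 43, 42, 52, 52]
t=25: [28, 25, 23, 25, 20, 20]
t=26: [16, 13, 33, 13, 30, 30]
t=27: [14, 11, 25, 11, 22, 22]
t=28: [28, 38, 26, 38, 35, 35]
t=29: [6, 19, 31, 19, 25, 25]
t=30: [29, 21, 13, 21, 16, 16]
t=31: [26, 28, 14, 28, 18, 18]
t=32: [10, 15, 16, 15, 17, 17]
t=33: [19, 23, 26, 23, 17, 17]
t=34: [34, 37, 20, 37, 24, 24]
t=35: [50, 54, 49, 54, 51, 51]
t=36: [28, 13, 16, 13, 25, 25]
t=37: [7, 4, 7, 4, 4, 4]
t=38: [24, 21, 24, 21, 21, 21]
t=39: [48, 45, 48, 45, 45, 45]
t=40: [46, 43, 46, 43, 43, 43]
t=41: [36, 33, 36, 33, 33, 33]
t=42: [47, 44, 47, 44, 44, 44]
t=43: [41, 38, 41, 38, 38, 38]
t=44: [11, 8, 11, 8, 8, 8]
t=45: [44, 41, 44, 41, 41, 41]
t=46: [26, 23, 26, 23, 23, 23]
t=47: [29, 38, 29, 38, 38, 38]
t=48: [11, 8, 11, 8, 8, 8]

Answer: 4
Key observation: The state at step 44, [11, 8, 11, 8, 8, 8], reappears at step 48 — and no state repeats earlier — so the cycle the system enters has period 4.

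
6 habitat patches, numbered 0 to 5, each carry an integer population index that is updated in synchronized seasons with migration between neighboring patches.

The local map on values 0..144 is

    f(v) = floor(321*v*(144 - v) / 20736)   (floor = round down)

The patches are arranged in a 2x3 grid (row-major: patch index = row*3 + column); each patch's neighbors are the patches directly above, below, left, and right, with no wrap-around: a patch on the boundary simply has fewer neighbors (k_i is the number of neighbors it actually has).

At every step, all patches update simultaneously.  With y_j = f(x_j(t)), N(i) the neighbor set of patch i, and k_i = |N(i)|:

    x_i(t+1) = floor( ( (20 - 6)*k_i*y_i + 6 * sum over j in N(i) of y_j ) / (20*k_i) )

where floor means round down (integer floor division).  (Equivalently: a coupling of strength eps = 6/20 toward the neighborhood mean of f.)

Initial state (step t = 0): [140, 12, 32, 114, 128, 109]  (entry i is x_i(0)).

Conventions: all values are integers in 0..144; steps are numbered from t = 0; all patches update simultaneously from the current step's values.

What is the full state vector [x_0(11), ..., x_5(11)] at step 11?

Simulating step by step:
t=0: [140, 12, 32, 114, 128, 109]
t=1: [17, 26, 50, 42, 35, 54]
t=2: [40, 49, 68, 60, 60, 72]
t=3: [67, 72, 78, 75, 77, 79]
t=4: [79, 79, 79, 79, 79, 79]
t=5: [79, 79, 79, 79, 79, 79]
t=6: [79, 79, 79, 79, 79, 79]
t=7: [79, 79, 79, 79, 79, 79]
t=8: [79, 79, 79, 79, 79, 79]
t=9: [79, 79, 79, 79, 79, 79]
t=10: [79, 79, 79, 79, 79, 79]
t=11: [79, 79, 79, 79, 79, 79]

Answer: [79, 79, 79, 79, 79, 79]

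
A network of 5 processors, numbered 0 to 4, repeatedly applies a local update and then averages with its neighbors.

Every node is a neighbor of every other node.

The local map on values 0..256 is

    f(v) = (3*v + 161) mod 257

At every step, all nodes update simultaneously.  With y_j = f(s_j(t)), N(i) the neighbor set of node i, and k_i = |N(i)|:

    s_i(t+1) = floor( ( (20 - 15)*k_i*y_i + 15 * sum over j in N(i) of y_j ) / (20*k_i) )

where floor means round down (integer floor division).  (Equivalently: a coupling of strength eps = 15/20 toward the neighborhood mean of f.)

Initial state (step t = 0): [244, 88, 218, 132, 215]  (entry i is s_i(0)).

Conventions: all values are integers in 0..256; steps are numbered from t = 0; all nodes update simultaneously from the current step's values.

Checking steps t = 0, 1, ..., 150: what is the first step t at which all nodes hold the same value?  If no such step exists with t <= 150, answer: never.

Simulating step by step:
t=0: [244, 88, 218, 132, 215]  (not all equal)
t=1: [84, 87, 80, 79, 79]  (not all equal)
t=2: [149, 150, 149, 148, 148]  (not all equal)
t=3: [93, 93, 93, 93, 93]  (all equal)

Answer: 3
Key observation: Synchronization is absorbing here: once all nodes are equal they stay equal, and step 3 is the first all-equal step.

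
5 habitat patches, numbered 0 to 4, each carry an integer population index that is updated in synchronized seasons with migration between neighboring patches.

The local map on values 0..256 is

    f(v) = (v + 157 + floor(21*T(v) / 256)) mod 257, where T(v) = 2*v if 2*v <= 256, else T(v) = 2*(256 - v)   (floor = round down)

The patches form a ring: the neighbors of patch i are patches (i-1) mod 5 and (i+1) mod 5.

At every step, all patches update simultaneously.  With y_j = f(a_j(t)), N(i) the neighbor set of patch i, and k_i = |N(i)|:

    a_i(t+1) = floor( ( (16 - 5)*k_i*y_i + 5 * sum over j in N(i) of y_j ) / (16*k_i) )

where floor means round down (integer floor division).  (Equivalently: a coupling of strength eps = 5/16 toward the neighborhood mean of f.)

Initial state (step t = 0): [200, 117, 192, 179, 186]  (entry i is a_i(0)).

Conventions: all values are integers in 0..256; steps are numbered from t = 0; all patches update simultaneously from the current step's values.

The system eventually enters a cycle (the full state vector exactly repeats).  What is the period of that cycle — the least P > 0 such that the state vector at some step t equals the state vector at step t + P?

Simulating step by step:
t=0: [200, 117, 192, 179, 186]
t=1: [95, 57, 89, 93, 97]
t=2: [43, 155, 38, 7, 11]
t=3: [179, 112, 175, 171, 174]
t=4: [80, 48, 78, 85, 87]
t=5: [205, 223, 242, 214, 79]
t=6: [136, 128, 137, 143, 206]
t=7: [63, 51, 55, 68, 96]
t=8: [193, 218, 222, 198, 80]
t=9: [129, 121, 123, 132, 204]
t=10: [57, 41, 43, 59, 92]
t=11: [186, 207, 209, 188, 74]
t=12: [122, 112, 113, 124, 197]
t=13: [50, 32, 32, 51, 86]
t=14: [178, 197, 197, 178, 67]
t=15: [115, 103, 103, 115, 189]
t=16: [41, 21, 21, 41, 78]
t=17: [207, 184, 184, 207, 233]
t=18: [115, 98, 98, 115, 129]
t=19: [32, 16, 16, 32, 44]
t=20: [193, 177, 177, 193, 203]
t=21: [102, 91, 91, 102, 108]
t=22: [17, 7, 7, 17, 22]
t=23: [175, 166, 166, 175, 180]
t=24: [87, 81, 81, 87, 90]
t=25: [40, 211, 211, 40, 3]
t=26: [183, 131, 131, 183, 173]
t=27: [86, 57, 57, 86, 88]
t=28: [35, 188, 188, 35, 1]
t=29: [175, 114, 114, 175, 170]
t=30: [78, 40, 40, 78, 85]
t=31: [241, 209, 209, 241, 252]
t=32: [140, 120, 120, 140, 149]
t=33: [56, 42, 42, 56, 63]
t=34: [220, 207, 207, 220, 227]
t=35: [124, 116, 116, 124, 129]
t=36: [43, 36, 36, 43, 47]
t=37: [206, 199, 199, 206, 209]
t=38: [113, 108, 108, 113, 115]
t=39: [30, 25, 25, 30, 32]
t=40: [190, 186, 186, 190, 193]
t=41: [100, 97, 97, 100, 102]
t=42: [15, 12, 12, 15, 17]
t=43: [173, 170, 170, 173, 175]
t=44: [86, 84, 84, 86, 87]
t=45: [39, 214, 214, 39, 0]
t=46: [182, 132, 132, 182, 171]
t=47: [85, 58, 58, 85, 87]
t=48: [210, 228, 228, 210, 80]
t=49: [140, 129, 129, 140, 208]
t=50: [66, 50, 50, 66, 97]
t=51: [195, 217, 217, 195, 81]
t=52: [130, 120, 120, 130, 205]
t=53: [58, 40, 40, 58, 93]
t=54: [186, 206, 206, 186, 75]
t=55: [122, 111, 111, 122, 198]
t=56: [50, 31, 31, 50, 86]
t=57: [177, 196, 196, 177, 67]
t=58: [114, 102, 102, 114, 188]
t=59: [40, 20, 20, 40, 78]
t=60: [206, 183, 183, 206, 233]
t=61: [114, 97, 97, 114, 129]
t=62: [31, 15, 15, 31, 43]
t=63: [192, 176, 176, 192, 202]
t=64: [101, 91, 91, 101, 107]
t=65: [16, 6, 6, 16, 21]
t=66: [174, 164, 164, 174, 179]
t=67: [86, 80, 80, 86, 89]
t=68: [39, 210, 210, 39, 2]
t=69: [182, 130, 130, 182, 172]
t=70: [85, 56, 56, 85, 87]
t=71: [210, 227, 227, 210, 80]
t=72: [139, 128, 128, 139, 208]
t=73: [65, 50, 50, 65, 97]
t=74: [194, 217, 217, 194, 80]
t=75: [129, 120, 120, 129, 204]
t=76: [57, 40, 40, 57, 92]
t=77: [186, 206, 206, 186, 74]
t=78: [122, 111, 111, 122, 197]
t=79: [49, 31, 31, 49, 86]
t=80: [177, 196, 196, 177, 66]
t=81: [114, 102, 102, 114, 188]

Answer: 23
Key observation: The state at step 58, [114, 102, 102, 114, 188], reappears at step 81 — and no state repeats earlier — so the cycle the system enters has period 23.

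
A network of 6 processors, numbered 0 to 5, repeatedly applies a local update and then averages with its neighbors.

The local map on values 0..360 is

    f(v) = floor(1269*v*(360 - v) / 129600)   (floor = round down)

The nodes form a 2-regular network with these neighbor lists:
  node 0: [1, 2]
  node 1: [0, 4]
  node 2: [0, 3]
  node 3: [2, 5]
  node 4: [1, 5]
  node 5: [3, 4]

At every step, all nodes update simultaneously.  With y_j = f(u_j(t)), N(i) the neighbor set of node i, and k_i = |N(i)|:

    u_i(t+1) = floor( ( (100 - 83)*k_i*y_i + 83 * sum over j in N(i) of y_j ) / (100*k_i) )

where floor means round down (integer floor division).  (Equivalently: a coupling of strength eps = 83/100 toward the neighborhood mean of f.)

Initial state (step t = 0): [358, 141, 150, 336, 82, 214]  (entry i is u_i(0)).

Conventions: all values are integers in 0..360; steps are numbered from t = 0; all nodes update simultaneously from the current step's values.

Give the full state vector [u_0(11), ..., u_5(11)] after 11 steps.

Simulating step by step:
t=0: [358, 141, 150, 336, 82, 214]
t=1: [254, 146, 87, 267, 289, 176]
t=2: [267, 243, 249, 269, 292, 237]
t=3: [268, 228, 245, 270, 266, 228]
t=4: [277, 251, 245, 276, 285, 249]
t=5: [263, 225, 234, 264, 258, 226]
t=6: [285, 260, 255, 284, 289, 259]
t=7: [249, 212, 218, 250, 245, 214]
t=8: [299, 278, 275, 298, 300, 277]
t=9: [217, 184, 187, 218, 215, 185]
t=10: [314, 306, 305, 314, 314, 306]
t=11: [158, 144, 144, 158, 157, 144]

Answer: [158, 144, 144, 158, 157, 144]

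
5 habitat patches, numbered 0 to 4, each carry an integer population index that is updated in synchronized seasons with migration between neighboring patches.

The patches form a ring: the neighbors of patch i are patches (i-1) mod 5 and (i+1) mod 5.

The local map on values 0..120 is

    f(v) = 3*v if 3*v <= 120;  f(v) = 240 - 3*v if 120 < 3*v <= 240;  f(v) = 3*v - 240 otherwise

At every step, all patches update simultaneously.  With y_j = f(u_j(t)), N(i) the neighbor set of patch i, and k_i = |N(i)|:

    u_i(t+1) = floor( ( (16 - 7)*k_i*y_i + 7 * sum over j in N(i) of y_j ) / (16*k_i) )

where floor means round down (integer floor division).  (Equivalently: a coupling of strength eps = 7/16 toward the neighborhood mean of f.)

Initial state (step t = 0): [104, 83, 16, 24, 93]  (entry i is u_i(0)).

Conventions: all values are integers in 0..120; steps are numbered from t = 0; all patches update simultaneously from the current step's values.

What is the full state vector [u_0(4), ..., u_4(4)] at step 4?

Answer: [67, 99, 94, 58, 42]

Derivation:
t=0: [104, 83, 16, 24, 93]
t=1: [51, 31, 44, 59, 53]
t=2: [87, 94, 94, 76, 78]
t=3: [22, 37, 35, 17, 10]
t=4: [67, 99, 94, 58, 42]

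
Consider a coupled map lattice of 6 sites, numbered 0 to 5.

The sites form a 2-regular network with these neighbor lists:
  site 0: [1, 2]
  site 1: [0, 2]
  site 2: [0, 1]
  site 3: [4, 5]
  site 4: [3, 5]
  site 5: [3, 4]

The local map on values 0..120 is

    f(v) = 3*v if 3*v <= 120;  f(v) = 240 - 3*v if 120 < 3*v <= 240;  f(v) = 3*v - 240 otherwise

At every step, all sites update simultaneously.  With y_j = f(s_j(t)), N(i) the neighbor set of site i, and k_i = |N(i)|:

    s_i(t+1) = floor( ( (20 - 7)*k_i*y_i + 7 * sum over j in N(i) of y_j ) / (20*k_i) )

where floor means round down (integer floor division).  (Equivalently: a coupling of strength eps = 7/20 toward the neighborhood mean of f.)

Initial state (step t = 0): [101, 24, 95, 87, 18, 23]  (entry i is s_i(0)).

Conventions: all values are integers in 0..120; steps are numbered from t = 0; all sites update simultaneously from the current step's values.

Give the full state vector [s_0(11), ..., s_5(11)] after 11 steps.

Answer: [27, 13, 19, 42, 20, 39]

Derivation:
t=0: [101, 24, 95, 87, 18, 23]
t=1: [61, 65, 52, 35, 50, 57]
t=2: [59, 53, 72, 96, 88, 78]
t=3: [59, 67, 40, 36, 25, 16]
t=4: [68, 57, 95, 91, 76, 63]
t=5: [43, 59, 47, 32, 22, 41]
t=6: [100, 77, 94, 94, 80, 104]
t=7: [47, 23, 39, 39, 19, 54]
t=8: [96, 82, 105, 99, 71, 81]
t=9: [45, 25, 58, 42, 28, 16]
t=10: [92, 78, 74, 97, 82, 65]
t=11: [27, 13, 19, 42, 20, 39]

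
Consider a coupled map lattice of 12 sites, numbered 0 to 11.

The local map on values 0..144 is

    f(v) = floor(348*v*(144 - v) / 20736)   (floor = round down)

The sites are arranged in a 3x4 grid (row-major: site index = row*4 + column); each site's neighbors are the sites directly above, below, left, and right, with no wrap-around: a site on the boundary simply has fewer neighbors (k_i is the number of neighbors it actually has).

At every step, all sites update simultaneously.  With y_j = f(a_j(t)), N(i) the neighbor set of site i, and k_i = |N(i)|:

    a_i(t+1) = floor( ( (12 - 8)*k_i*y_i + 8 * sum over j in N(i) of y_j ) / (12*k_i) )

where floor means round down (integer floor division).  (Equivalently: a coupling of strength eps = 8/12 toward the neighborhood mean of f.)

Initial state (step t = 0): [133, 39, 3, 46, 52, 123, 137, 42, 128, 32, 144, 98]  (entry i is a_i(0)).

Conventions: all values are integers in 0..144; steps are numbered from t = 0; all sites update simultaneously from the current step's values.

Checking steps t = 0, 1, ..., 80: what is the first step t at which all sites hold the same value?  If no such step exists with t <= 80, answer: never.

Simulating step by step:
t=0: [133, 39, 3, 46, 52, 123, 137, 42, 128, 32, 144, 98]  (not all equal)
t=1: [57, 39, 37, 51, 49, 51, 25, 60, 58, 37, 33, 48]  (not all equal)
t=2: [76, 73, 65, 76, 80, 69, 64, 73, 75, 71, 63, 74]  (not all equal)
t=3: [85, 86, 85, 86, 85, 85, 85, 85, 85, 85, 85, 85]  (not all equal)
t=4: [83, 83, 83, 83, 84, 83, 84, 83, 84, 84, 84, 84]  (not all equal)
t=5: [84, 84, 84, 84, 84, 84, 84, 84, 84, 84, 84, 84]  (all equal)

Answer: 5
Key observation: Synchronization is absorbing here: once all sites are equal they stay equal, and step 5 is the first all-equal step.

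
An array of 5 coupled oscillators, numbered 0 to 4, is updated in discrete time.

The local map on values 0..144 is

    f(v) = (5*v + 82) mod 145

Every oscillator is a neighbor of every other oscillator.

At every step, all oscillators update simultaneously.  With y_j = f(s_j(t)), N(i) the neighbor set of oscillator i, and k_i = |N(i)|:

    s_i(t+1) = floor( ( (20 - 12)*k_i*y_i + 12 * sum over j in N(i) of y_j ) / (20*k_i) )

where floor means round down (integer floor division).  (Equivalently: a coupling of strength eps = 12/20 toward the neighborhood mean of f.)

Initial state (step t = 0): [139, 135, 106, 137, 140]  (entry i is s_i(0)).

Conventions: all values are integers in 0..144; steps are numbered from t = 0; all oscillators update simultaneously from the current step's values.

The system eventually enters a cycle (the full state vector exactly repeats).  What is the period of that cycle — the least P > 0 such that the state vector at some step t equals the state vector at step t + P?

Answer: 8
Key observation: The state at step 22, [45, 33, 33, 33, 33], reappears at step 30 — and no state repeats earlier — so the cycle the system enters has period 8.

Derivation:
t=0: [139, 135, 106, 137, 140]
t=1: [45, 40, 40, 42, 46]
t=2: [51, 81, 81, 47, 52]
t=3: [46, 47, 47, 41, 47]
t=4: [42, 43, 43, 72, 43]
t=5: [5, 6, 6, 6, 6]
t=6: [110, 111, 111, 111, 111]
t=7: [55, 56, 56, 56, 56]
t=8: [70, 71, 71, 71, 71]
t=9: [58, 23, 23, 23, 23]
t=10: [64, 56, 56, 56, 56]
t=11: [88, 78, 78, 78, 78]
t=12: [57, 44, 44, 44, 44]
t=13: [38, 21, 21, 21, 21]
t=14: [76, 54, 54, 54, 54]
t=15: [48, 56, 56, 56, 56]
t=16: [56, 66, 66, 66, 66]
t=17: [102, 114, 114, 114, 114]
t=18: [48, 63, 63, 63, 63]
t=19: [77, 95, 95, 95, 95]
t=20: [86, 108, 108, 108, 108]
t=21: [56, 47, 47, 47, 47]
t=22: [45, 33, 33, 33, 33]
t=23: [68, 89, 89, 89, 89]
t=24: [108, 98, 98, 98, 98]
t=25: [99, 122, 122, 122, 122]
t=26: [124, 116, 116, 116, 116]
t=27: [98, 88, 88, 88, 88]
t=28: [107, 94, 94, 94, 94]
t=29: [85, 105, 105, 105, 105]
t=30: [45, 33, 33, 33, 33]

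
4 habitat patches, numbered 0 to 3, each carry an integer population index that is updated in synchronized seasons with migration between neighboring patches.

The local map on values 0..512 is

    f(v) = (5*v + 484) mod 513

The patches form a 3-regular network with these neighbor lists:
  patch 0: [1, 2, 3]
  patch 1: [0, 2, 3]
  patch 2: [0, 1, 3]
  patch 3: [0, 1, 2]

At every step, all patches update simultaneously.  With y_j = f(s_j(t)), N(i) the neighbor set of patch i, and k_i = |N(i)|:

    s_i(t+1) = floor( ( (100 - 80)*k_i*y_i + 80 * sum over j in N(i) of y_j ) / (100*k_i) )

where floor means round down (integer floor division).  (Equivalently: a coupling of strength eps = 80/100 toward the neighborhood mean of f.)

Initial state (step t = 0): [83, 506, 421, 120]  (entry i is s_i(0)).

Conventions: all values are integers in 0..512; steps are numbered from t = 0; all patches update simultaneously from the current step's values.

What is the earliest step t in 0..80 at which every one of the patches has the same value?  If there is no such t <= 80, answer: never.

Simulating step by step:
t=0: [83, 506, 421, 120]  (not all equal)
t=1: [218, 214, 242, 240]  (not all equal)
t=2: [91, 92, 83, 83]  (not all equal)
t=3: [406, 405, 408, 408]  (not all equal)
t=4: [466, 466, 465, 465]  (not all equal)
t=5: [246, 246, 246, 246]  (all equal)

Answer: 5
Key observation: Synchronization is absorbing here: once all patches are equal they stay equal, and step 5 is the first all-equal step.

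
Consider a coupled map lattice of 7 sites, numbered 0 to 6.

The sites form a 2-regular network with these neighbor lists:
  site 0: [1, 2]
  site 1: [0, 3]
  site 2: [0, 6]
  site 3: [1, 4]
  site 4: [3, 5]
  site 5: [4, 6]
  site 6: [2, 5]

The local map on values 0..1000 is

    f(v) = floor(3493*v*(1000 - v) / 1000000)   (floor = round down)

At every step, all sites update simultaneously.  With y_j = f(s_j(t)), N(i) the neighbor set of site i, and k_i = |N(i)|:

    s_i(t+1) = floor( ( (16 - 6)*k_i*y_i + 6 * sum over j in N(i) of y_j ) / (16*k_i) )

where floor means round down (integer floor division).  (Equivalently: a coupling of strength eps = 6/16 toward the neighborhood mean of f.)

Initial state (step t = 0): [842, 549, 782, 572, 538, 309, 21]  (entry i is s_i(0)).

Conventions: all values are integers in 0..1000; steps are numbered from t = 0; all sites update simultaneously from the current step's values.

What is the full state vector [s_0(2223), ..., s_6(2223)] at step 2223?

Simulating step by step:
t=0: [842, 549, 782, 572, 538, 309, 21]
t=1: [563, 787, 472, 859, 842, 641, 295]
t=2: [809, 606, 840, 461, 519, 725, 767]
t=3: [581, 784, 511, 861, 837, 715, 608]
t=4: [805, 607, 860, 461, 509, 689, 816]
t=5: [577, 785, 463, 861, 847, 729, 546]
t=6: [805, 606, 864, 456, 490, 678, 832]
t=7: [575, 786, 450, 861, 850, 731, 524]
t=8: [805, 605, 863, 454, 485, 675, 835]
t=9: [576, 786, 450, 860, 850, 732, 521]
t=10: [805, 605, 863, 456, 485, 674, 834]
t=11: [576, 786, 450, 861, 851, 733, 522]
t=12: [805, 605, 863, 454, 482, 673, 834]
t=13: [576, 786, 450, 860, 851, 734, 523]
t=14: [805, 605, 863, 455, 482, 671, 834]
t=15: [576, 786, 450, 861, 851, 735, 523]
t=16: [805, 605, 863, 454, 482, 671, 833]
t=17: [576, 786, 451, 860, 851, 736, 524]
t=18: [805, 605, 863, 455, 482, 669, 833]
t=19: [576, 786, 451, 861, 852, 737, 525]
t=20: [805, 605, 863, 453, 480, 668, 833]
t=21: [576, 786, 451, 860, 851, 738, 525]
t=22: [805, 605, 863, 455, 481, 668, 832]
t=23: [576, 786, 451, 860, 851, 738, 527]
t=24: [805, 605, 863, 455, 481, 667, 832]
t=25: [576, 786, 451, 860, 852, 739, 527]
t=26: [805, 605, 863, 455, 479, 666, 831]
t=27: [576, 786, 452, 860, 852, 740, 529]
t=28: [805, 605, 863, 455, 479, 665, 831]
t=29: [576, 786, 452, 860, 852, 741, 529]
t=30: [805, 605, 863, 455, 479, 664, 831]
t=31: [576, 786, 452, 860, 852, 742, 529]
t=32: [805, 605, 863, 455, 479, 663, 831]
t=33: [576, 786, 452, 860, 853, 742, 529]
t=34: [805, 605, 863, 454, 477, 662, 831]
t=35: [576, 786, 452, 860, 853, 743, 529]
t=36: [805, 605, 863, 454, 476, 661, 830]
t=37: [576, 786, 452, 860, 853, 744, 531]
t=38: [805, 605, 863, 454, 476, 660, 830]
t=39: [576, 786, 452, 860, 853, 744, 531]

Answer: [576, 786, 452, 860, 853, 744, 531]
Key observation: The state at step 37, [576, 786, 452, 860, 853, 744, 531], reappears at step 39: the system is in a cycle of period 2 from step 37 on.  Therefore the state at step 2223 equals the state at step 37 + ((2223 - 37) mod 2) = 37, which is [576, 786, 452, 860, 853, 744, 531].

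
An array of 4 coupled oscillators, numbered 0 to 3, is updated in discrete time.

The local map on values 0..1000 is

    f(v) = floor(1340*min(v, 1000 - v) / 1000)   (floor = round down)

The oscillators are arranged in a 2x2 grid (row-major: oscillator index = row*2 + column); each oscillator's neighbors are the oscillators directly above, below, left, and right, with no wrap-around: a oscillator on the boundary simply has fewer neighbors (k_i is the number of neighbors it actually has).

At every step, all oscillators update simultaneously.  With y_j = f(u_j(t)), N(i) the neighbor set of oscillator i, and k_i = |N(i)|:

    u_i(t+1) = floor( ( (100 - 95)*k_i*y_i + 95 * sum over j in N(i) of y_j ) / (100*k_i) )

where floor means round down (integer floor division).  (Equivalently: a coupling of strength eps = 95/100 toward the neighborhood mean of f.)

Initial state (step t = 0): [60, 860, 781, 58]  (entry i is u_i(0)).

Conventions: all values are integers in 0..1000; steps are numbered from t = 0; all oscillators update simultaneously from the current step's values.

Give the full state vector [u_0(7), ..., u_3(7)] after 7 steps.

Simulating step by step:
t=0: [60, 860, 781, 58]
t=1: [232, 83, 89, 231]
t=2: [124, 299, 299, 124]
t=3: [388, 177, 177, 388]
t=4: [251, 504, 504, 251]
t=5: [647, 352, 352, 647]
t=6: [471, 472, 472, 471]
t=7: [631, 631, 631, 631]

Answer: [631, 631, 631, 631]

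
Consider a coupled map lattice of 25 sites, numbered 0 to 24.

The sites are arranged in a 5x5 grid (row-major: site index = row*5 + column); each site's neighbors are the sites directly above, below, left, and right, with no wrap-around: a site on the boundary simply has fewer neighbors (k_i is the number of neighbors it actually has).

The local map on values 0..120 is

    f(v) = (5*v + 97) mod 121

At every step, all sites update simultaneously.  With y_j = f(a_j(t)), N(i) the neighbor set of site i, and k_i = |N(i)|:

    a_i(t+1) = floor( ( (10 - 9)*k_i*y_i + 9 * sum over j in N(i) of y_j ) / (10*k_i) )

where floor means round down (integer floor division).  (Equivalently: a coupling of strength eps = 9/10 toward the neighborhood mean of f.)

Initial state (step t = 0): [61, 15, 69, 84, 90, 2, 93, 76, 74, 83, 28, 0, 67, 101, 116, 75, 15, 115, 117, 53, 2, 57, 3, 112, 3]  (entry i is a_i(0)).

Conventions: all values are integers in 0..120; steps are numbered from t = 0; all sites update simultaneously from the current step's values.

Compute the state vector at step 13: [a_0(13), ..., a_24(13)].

Simulating step by step:
t=0: [61, 15, 69, 84, 90, 2, 93, 76, 74, 83, 28, 0, 67, 101, 116, 75, 15, 115, 117, 53, 2, 57, 3, 112, 3]
t=1: [75, 63, 67, 77, 33, 80, 90, 85, 76, 74, 105, 80, 96, 84, 87, 93, 70, 76, 88, 90, 68, 82, 52, 95, 88]
t=2: [38, 77, 68, 72, 102, 58, 31, 80, 77, 65, 32, 59, 53, 72, 64, 60, 59, 89, 72, 52, 52, 84, 79, 75, 73]
t=3: [68, 50, 75, 67, 69, 23, 42, 73, 70, 58, 27, 42, 55, 96, 85, 51, 37, 62, 94, 85, 41, 48, 60, 71, 110]
t=4: [95, 84, 92, 88, 49, 84, 87, 69, 72, 62, 90, 57, 68, 57, 50, 74, 74, 41, 67, 52, 98, 49, 71, 56, 61]
t=5: [38, 66, 56, 85, 53, 63, 41, 72, 53, 94, 53, 66, 47, 78, 63, 91, 74, 81, 53, 75, 102, 98, 61, 60, 61]
t=6: [55, 42, 60, 80, 66, 72, 66, 73, 61, 95, 66, 90, 49, 85, 63, 74, 67, 81, 48, 73, 77, 53, 50, 62, 68]
t=7: [72, 38, 56, 42, 51, 50, 78, 63, 57, 54, 84, 73, 59, 67, 72, 86, 75, 84, 54, 75, 112, 99, 65, 86, 71]
t=8: [76, 37, 49, 49, 42, 49, 67, 19, 43, 67, 77, 49, 59, 39, 64, 62, 74, 48, 57, 67, 73, 76, 61, 49, 77]
t=9: [74, 88, 73, 80, 82, 100, 76, 67, 72, 63, 85, 82, 74, 43, 61, 101, 89, 52, 72, 64, 81, 84, 96, 63, 87]
t=10: [85, 100, 50, 66, 30, 88, 69, 99, 54, 51, 80, 72, 72, 81, 55, 46, 70, 90, 74, 59, 69, 54, 68, 75, 51]
t=11: [78, 77, 96, 40, 78, 44, 90, 74, 67, 16, 70, 70, 73, 49, 48, 61, 63, 86, 59, 69, 47, 71, 60, 97, 73]
t=12: [87, 59, 92, 55, 50, 52, 92, 83, 77, 55, 67, 74, 84, 75, 80, 70, 62, 51, 74, 74, 66, 60, 72, 58, 89]
t=13: [69, 61, 27, 90, 18, 68, 69, 69, 46, 72, 97, 59, 82, 71, 67, 61, 79, 72, 88, 62, 59, 64, 59, 79, 63]

Answer: [69, 61, 27, 90, 18, 68, 69, 69, 46, 72, 97, 59, 82, 71, 67, 61, 79, 72, 88, 62, 59, 64, 59, 79, 63]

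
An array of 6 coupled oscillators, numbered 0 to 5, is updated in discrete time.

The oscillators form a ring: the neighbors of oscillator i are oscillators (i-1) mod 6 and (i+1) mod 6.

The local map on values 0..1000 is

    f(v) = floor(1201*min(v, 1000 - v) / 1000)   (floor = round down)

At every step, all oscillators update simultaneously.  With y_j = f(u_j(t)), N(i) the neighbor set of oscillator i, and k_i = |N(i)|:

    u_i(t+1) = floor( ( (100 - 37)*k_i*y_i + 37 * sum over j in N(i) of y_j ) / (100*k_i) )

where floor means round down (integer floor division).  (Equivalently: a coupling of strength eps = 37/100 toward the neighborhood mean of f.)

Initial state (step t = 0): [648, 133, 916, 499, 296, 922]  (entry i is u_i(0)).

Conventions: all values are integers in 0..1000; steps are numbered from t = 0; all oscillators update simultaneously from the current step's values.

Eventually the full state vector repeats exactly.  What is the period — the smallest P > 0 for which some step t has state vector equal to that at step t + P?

Answer: 2
Key observation: The state at step 32, [590, 590, 590, 590, 590, 590], reappears at step 34 — and no state repeats earlier — so the cycle the system enters has period 2.

Derivation:
t=0: [648, 133, 916, 499, 296, 922]
t=1: [312, 196, 203, 461, 351, 202]
t=2: [323, 262, 298, 471, 412, 299]
t=3: [368, 335, 387, 513, 482, 389]
t=4: [438, 420, 474, 560, 558, 482]
t=5: [531, 520, 549, 535, 538, 559]
t=6: [559, 567, 550, 554, 550, 539]
t=7: [531, 525, 535, 536, 541, 546]
t=8: [560, 566, 560, 556, 551, 549]
t=9: [529, 523, 527, 533, 538, 538]
t=10: [564, 569, 567, 560, 555, 556]
t=11: [523, 518, 520, 527, 532, 531]
t=12: [571, 576, 574, 568, 563, 564]
t=13: [515, 510, 511, 517, 522, 521]
t=14: [581, 586, 585, 580, 575, 576]
t=15: [503, 498, 498, 504, 508, 508]
t=16: [595, 597, 597, 594, 590, 591]
t=17: [486, 484, 484, 487, 490, 490]
t=18: [583, 581, 581, 584, 587, 587]
t=19: [499, 502, 502, 499, 496, 496]
t=20: [598, 598, 598, 598, 595, 595]
t=21: [482, 482, 482, 482, 485, 485]
t=22: [578, 578, 578, 578, 581, 581]
t=23: [505, 506, 506, 505, 503, 503]
t=24: [594, 593, 593, 594, 595, 595]
t=25: [487, 487, 487, 487, 486, 486]
t=26: [583, 584, 584, 583, 583, 583]
t=27: [499, 499, 499, 499, 500, 500]
t=28: [599, 599, 599, 599, 599, 599]
t=29: [481, 481, 481, 481, 481, 481]
t=30: [577, 577, 577, 577, 577, 577]
t=31: [508, 508, 508, 508, 508, 508]
t=32: [590, 590, 590, 590, 590, 590]
t=33: [492, 492, 492, 492, 492, 492]
t=34: [590, 590, 590, 590, 590, 590]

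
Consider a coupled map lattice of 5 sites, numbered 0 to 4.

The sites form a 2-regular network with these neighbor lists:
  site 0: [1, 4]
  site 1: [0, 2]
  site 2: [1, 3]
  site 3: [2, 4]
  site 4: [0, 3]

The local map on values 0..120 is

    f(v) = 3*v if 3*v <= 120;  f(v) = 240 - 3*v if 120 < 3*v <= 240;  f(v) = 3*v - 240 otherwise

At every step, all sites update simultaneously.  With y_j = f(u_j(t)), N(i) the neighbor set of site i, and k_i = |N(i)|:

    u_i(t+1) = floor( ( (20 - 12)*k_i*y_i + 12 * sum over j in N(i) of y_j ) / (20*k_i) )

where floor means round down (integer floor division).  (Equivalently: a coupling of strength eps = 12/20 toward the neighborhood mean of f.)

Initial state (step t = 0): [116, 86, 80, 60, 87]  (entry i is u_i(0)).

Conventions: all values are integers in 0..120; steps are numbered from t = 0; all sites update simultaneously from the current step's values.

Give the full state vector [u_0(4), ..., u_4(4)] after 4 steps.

Simulating step by step:
t=0: [116, 86, 80, 60, 87]
t=1: [54, 39, 23, 30, 58]
t=2: [86, 90, 89, 76, 76]
t=3: [19, 25, 23, 16, 13]
t=4: [57, 67, 64, 51, 47]

Answer: [57, 67, 64, 51, 47]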